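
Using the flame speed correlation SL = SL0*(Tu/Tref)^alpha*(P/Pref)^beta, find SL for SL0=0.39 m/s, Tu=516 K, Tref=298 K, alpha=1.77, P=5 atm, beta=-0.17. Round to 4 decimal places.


SL = SL0 * (Tu/Tref)^alpha * (P/Pref)^beta
T ratio = 516/298 = 1.73154362
(T ratio)^alpha = 1.73154362^1.77 = 2.642574
(P/Pref)^beta = 5^(-0.17) = 0.760633
SL = 0.39 * 2.642574 * 0.760633 = 0.7839 m/s


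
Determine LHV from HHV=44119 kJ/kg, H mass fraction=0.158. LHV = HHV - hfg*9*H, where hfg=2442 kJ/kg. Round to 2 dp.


LHV = HHV - hfg * 9 * H
Water correction = 2442 * 9 * 0.158 = 3472.524 kJ/kg
LHV = 44119 - 3472.524 = 40646.48 kJ/kg


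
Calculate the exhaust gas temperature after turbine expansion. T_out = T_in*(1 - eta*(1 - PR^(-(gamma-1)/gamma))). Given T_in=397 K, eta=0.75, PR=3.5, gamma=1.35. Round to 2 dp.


T_out = T_in * (1 - eta * (1 - PR^(-(gamma-1)/gamma)))
Exponent = -(1.35-1)/1.35 = -0.25925926
PR^exp = 3.5^(-0.25925926) = 0.72267881
Factor = 1 - 0.75*(1 - 0.72267881) = 0.79200911
T_out = 397 * 0.79200911 = 314.43 K


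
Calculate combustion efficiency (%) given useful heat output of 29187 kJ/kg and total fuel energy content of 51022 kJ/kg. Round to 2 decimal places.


Efficiency = (Q_useful / Q_fuel) * 100
Efficiency = (29187 / 51022) * 100
Efficiency = 0.5720 * 100 = 57.20%


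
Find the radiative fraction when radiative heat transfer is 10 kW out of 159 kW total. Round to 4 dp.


f_rad = Q_rad / Q_total
f_rad = 10 / 159 = 0.0629


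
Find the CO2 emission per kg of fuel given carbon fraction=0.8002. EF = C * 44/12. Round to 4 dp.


EF = C_frac * (M_CO2 / M_C)
EF = 0.8002 * (44/12)
EF = 0.8002 * 3.666667 = 2.9341 kg_CO2/kg_fuel


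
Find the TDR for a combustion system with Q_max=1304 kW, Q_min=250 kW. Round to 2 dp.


TDR = Q_max / Q_min
TDR = 1304 / 250 = 5.22


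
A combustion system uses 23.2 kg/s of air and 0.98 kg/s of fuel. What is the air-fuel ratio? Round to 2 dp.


AFR = m_air / m_fuel
AFR = 23.2 / 0.98 = 23.67


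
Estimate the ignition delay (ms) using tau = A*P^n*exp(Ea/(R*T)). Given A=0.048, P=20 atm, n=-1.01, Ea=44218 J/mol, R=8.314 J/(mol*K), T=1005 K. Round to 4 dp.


tau = A * P^n * exp(Ea/(R*T))
P^n = 20^(-1.01) = 0.04852435
Ea/(R*T) = 44218/(8.314*1005) = 5.292039
exp(Ea/(R*T)) = 198.748205
tau = 0.048 * 0.04852435 * 198.748205 = 0.4629 ms


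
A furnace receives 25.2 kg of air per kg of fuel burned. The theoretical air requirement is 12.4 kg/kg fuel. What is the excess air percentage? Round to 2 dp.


Excess air = actual - stoichiometric = 25.2 - 12.4 = 12.80 kg/kg fuel
Excess air % = (excess / stoich) * 100 = (12.80 / 12.4) * 100 = 103.23%


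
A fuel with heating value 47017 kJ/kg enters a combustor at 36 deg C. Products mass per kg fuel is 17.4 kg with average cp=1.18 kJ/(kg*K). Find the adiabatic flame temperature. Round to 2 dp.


T_ad = T_in + Hc / (m_p * cp)
Denominator = 17.4 * 1.18 = 20.5320
Temperature rise = 47017 / 20.5320 = 2289.94 K
T_ad = 36 + 2289.94 = 2325.94 deg C


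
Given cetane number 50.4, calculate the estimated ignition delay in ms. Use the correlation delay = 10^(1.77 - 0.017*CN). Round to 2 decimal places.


delay = 10^(1.77 - 0.017*CN)
Exponent = 1.77 - 0.017*50.4 = 0.9132
delay = 10^0.9132 = 8.19 ms


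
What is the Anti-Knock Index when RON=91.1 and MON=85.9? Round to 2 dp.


AKI = (RON + MON) / 2
AKI = (91.1 + 85.9) / 2
AKI = 177.0 / 2 = 88.50


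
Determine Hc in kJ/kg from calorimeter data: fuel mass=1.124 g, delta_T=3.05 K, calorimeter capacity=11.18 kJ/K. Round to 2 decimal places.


Hc = C_cal * delta_T / m_fuel
Q_released = 11.18 * 3.05 = 34.0990 kJ
m_fuel = 1.124 g = 1.124/1000 kg = 0.001124 kg
Hc = 34.0990 / 0.001124 = 30337.19 kJ/kg


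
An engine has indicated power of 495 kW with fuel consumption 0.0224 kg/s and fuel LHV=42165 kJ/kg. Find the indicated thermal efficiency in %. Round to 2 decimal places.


eta_ith = (IP / (mf * LHV)) * 100
Denominator = 0.0224 * 42165 = 944.4960 kW
eta_ith = (495 / 944.4960) * 100 = 52.41%


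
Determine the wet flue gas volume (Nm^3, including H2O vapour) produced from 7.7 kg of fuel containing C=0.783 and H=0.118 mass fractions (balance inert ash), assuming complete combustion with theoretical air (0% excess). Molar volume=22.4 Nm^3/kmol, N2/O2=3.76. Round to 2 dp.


Per kg fuel: CO2 = (C/12 kmol)*22.4 = (0.783/12)*22.4 = 1.46160 Nm^3
Per kg fuel: H2O = (H/2 kmol)*22.4 = (0.118/2)*22.4 = 1.32160 Nm^3
O2 needed per kg fuel = C/12 + H/4 = 0.783/12 + 0.118/4 = 0.09475000 kmol
Per kg fuel: N2 = O2*3.76*22.4 = 0.09475000*3.76*22.4 = 7.98022 Nm^3
Total per kg = 1.46160 + 1.32160 + 7.98022 = 10.76342 Nm^3
Total = 10.76342 * 7.7 = 82.88 Nm^3


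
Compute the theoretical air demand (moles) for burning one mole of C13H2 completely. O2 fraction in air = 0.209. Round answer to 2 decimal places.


Balanced combustion: C13H2 + 13.5 O2 -> 13 CO2 + 1 H2O
O2 needed = C + H/4 = 13 + 2/4 = 13.50 moles
Air moles = O2 / 0.209 = 13.50 / 0.209 = 64.59 moles air


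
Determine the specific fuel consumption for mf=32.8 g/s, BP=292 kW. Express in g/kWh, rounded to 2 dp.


SFC = (mf / BP) * 3600
Rate = 32.8 / 292 = 0.112329 g/(s*kW)
SFC = 0.112329 * 3600 = 404.38 g/kWh


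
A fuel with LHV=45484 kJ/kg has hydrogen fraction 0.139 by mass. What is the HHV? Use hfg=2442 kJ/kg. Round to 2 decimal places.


HHV = LHV + hfg * 9 * H
Water addition = 2442 * 9 * 0.139 = 3054.942 kJ/kg
HHV = 45484 + 3054.942 = 48538.94 kJ/kg


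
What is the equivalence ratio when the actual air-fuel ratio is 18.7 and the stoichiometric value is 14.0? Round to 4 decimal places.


phi = AFR_stoich / AFR_actual
phi = 14.0 / 18.7 = 0.7487


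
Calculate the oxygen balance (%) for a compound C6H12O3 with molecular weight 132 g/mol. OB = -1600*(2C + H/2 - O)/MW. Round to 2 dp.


OB = -1600 * (2C + H/2 - O) / MW
Inner = 2*6 + 12/2 - 3 = 15.00
OB = -1600 * 15.00 / 132 = -181.82%


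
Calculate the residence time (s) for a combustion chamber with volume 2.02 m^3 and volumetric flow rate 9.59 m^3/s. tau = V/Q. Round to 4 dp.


tau = V / Q_flow
tau = 2.02 / 9.59 = 0.2106 s


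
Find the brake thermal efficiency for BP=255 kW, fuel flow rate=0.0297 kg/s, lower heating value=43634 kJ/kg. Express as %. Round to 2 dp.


eta_BTE = (BP / (mf * LHV)) * 100
Denominator = 0.0297 * 43634 = 1295.9298 kW
eta_BTE = (255 / 1295.9298) * 100 = 19.68%


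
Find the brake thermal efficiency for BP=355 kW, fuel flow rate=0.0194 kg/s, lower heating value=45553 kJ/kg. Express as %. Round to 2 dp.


eta_BTE = (BP / (mf * LHV)) * 100
Denominator = 0.0194 * 45553 = 883.7282 kW
eta_BTE = (355 / 883.7282) * 100 = 40.17%


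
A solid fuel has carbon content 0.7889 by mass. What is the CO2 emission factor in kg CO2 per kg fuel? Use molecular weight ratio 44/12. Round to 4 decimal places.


EF = C_frac * (M_CO2 / M_C)
EF = 0.7889 * (44/12)
EF = 0.7889 * 3.666667 = 2.8926 kg_CO2/kg_fuel


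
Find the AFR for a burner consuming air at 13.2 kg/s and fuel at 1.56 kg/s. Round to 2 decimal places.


AFR = m_air / m_fuel
AFR = 13.2 / 1.56 = 8.46


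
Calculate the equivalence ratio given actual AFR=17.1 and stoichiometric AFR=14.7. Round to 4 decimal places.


phi = AFR_stoich / AFR_actual
phi = 14.7 / 17.1 = 0.8596


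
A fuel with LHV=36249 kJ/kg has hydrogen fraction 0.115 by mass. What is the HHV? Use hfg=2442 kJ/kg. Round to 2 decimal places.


HHV = LHV + hfg * 9 * H
Water addition = 2442 * 9 * 0.115 = 2527.470 kJ/kg
HHV = 36249 + 2527.470 = 38776.47 kJ/kg


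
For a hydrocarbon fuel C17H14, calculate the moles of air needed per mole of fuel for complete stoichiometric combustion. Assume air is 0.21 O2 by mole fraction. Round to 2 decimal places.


Balanced combustion: C17H14 + 20.5 O2 -> 17 CO2 + 7 H2O
O2 needed = C + H/4 = 17 + 14/4 = 20.50 moles
Air moles = O2 / 0.21 = 20.50 / 0.21 = 97.62 moles air


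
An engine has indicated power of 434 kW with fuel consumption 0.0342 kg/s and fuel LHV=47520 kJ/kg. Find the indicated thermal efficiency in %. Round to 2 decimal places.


eta_ith = (IP / (mf * LHV)) * 100
Denominator = 0.0342 * 47520 = 1625.1840 kW
eta_ith = (434 / 1625.1840) * 100 = 26.70%


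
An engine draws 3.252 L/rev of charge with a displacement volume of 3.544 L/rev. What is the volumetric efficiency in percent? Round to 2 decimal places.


eta_v = (V_actual / V_disp) * 100
Ratio = 3.252 / 3.544 = 0.9176
eta_v = 0.9176 * 100 = 91.76%


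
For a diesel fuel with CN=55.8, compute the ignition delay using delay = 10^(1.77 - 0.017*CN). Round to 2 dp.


delay = 10^(1.77 - 0.017*CN)
Exponent = 1.77 - 0.017*55.8 = 0.8214
delay = 10^0.8214 = 6.63 ms


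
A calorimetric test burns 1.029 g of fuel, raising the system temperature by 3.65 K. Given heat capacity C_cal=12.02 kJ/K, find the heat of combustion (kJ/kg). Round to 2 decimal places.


Hc = C_cal * delta_T / m_fuel
Q_released = 12.02 * 3.65 = 43.8730 kJ
m_fuel = 1.029 g = 1.029/1000 kg = 0.001029 kg
Hc = 43.8730 / 0.001029 = 42636.54 kJ/kg


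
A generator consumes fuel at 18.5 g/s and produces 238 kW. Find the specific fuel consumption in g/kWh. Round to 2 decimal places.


SFC = (mf / BP) * 3600
Rate = 18.5 / 238 = 0.077731 g/(s*kW)
SFC = 0.077731 * 3600 = 279.83 g/kWh


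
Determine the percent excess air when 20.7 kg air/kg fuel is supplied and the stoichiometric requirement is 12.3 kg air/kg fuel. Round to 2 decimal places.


Excess air = actual - stoichiometric = 20.7 - 12.3 = 8.40 kg/kg fuel
Excess air % = (excess / stoich) * 100 = (8.40 / 12.3) * 100 = 68.29%


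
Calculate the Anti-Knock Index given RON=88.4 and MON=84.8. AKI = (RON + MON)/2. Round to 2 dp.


AKI = (RON + MON) / 2
AKI = (88.4 + 84.8) / 2
AKI = 173.2 / 2 = 86.60


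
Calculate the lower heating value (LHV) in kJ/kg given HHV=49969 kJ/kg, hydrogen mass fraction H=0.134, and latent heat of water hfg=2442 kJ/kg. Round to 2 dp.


LHV = HHV - hfg * 9 * H
Water correction = 2442 * 9 * 0.134 = 2945.052 kJ/kg
LHV = 49969 - 2945.052 = 47023.95 kJ/kg


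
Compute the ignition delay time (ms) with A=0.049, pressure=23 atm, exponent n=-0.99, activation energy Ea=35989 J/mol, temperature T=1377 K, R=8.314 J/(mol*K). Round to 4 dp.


tau = A * P^n * exp(Ea/(R*T))
P^n = 23^(-0.99) = 0.04486312
Ea/(R*T) = 35989/(8.314*1377) = 3.143589
exp(Ea/(R*T)) = 23.186945
tau = 0.049 * 0.04486312 * 23.186945 = 0.0510 ms


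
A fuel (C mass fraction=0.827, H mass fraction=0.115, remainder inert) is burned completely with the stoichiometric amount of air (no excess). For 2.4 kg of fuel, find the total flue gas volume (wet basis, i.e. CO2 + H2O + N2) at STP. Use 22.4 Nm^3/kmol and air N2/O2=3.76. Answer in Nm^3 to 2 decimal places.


Per kg fuel: CO2 = (C/12 kmol)*22.4 = (0.827/12)*22.4 = 1.54373 Nm^3
Per kg fuel: H2O = (H/2 kmol)*22.4 = (0.115/2)*22.4 = 1.28800 Nm^3
O2 needed per kg fuel = C/12 + H/4 = 0.827/12 + 0.115/4 = 0.09766667 kmol
Per kg fuel: N2 = O2*3.76*22.4 = 0.09766667*3.76*22.4 = 8.22588 Nm^3
Total per kg = 1.54373 + 1.28800 + 8.22588 = 11.05761 Nm^3
Total = 11.05761 * 2.4 = 26.54 Nm^3


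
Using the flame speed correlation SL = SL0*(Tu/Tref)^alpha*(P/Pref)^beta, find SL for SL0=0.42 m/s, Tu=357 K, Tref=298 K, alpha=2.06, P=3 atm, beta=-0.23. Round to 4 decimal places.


SL = SL0 * (Tu/Tref)^alpha * (P/Pref)^beta
T ratio = 357/298 = 1.19798658
(T ratio)^alpha = 1.19798658^2.06 = 1.450812
(P/Pref)^beta = 3^(-0.23) = 0.776716
SL = 0.42 * 1.450812 * 0.776716 = 0.4733 m/s


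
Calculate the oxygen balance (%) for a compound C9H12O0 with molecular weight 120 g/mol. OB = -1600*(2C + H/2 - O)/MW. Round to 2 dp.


OB = -1600 * (2C + H/2 - O) / MW
Inner = 2*9 + 12/2 - 0 = 24.00
OB = -1600 * 24.00 / 120 = -320.00%


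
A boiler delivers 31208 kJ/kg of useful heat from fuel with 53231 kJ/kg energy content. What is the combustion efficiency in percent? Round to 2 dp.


Efficiency = (Q_useful / Q_fuel) * 100
Efficiency = (31208 / 53231) * 100
Efficiency = 0.5863 * 100 = 58.63%


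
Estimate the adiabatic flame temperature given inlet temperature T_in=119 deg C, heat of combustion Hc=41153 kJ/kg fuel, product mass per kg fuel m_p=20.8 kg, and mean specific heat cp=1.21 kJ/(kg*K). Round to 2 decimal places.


T_ad = T_in + Hc / (m_p * cp)
Denominator = 20.8 * 1.21 = 25.1680
Temperature rise = 41153 / 25.1680 = 1635.13 K
T_ad = 119 + 1635.13 = 1754.13 deg C


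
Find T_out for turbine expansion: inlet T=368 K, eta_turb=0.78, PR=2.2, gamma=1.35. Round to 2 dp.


T_out = T_in * (1 - eta * (1 - PR^(-(gamma-1)/gamma)))
Exponent = -(1.35-1)/1.35 = -0.25925926
PR^exp = 2.2^(-0.25925926) = 0.81512413
Factor = 1 - 0.78*(1 - 0.81512413) = 0.85579682
T_out = 368 * 0.85579682 = 314.93 K


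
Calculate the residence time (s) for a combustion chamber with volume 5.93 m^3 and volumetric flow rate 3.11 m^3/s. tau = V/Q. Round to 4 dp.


tau = V / Q_flow
tau = 5.93 / 3.11 = 1.9068 s


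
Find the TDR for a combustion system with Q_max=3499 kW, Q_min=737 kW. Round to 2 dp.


TDR = Q_max / Q_min
TDR = 3499 / 737 = 4.75


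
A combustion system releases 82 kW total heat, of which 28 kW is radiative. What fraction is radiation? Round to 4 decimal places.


f_rad = Q_rad / Q_total
f_rad = 28 / 82 = 0.3415


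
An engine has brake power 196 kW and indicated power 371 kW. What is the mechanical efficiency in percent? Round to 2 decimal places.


eta_mech = (BP / IP) * 100
Ratio = 196 / 371 = 0.5283
eta_mech = 0.5283 * 100 = 52.83%


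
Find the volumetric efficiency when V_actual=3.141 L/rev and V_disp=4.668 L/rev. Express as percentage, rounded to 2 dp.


eta_v = (V_actual / V_disp) * 100
Ratio = 3.141 / 4.668 = 0.6729
eta_v = 0.6729 * 100 = 67.29%


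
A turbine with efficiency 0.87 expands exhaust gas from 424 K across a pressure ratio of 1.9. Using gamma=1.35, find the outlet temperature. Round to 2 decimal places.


T_out = T_in * (1 - eta * (1 - PR^(-(gamma-1)/gamma)))
Exponent = -(1.35-1)/1.35 = -0.25925926
PR^exp = 1.9^(-0.25925926) = 0.84670193
Factor = 1 - 0.87*(1 - 0.84670193) = 0.86663068
T_out = 424 * 0.86663068 = 367.45 K


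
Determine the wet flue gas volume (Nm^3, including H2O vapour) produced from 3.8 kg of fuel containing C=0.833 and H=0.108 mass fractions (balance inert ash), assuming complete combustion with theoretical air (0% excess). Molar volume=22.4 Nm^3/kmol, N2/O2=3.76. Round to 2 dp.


Per kg fuel: CO2 = (C/12 kmol)*22.4 = (0.833/12)*22.4 = 1.55493 Nm^3
Per kg fuel: H2O = (H/2 kmol)*22.4 = (0.108/2)*22.4 = 1.20960 Nm^3
O2 needed per kg fuel = C/12 + H/4 = 0.833/12 + 0.108/4 = 0.09641667 kmol
Per kg fuel: N2 = O2*3.76*22.4 = 0.09641667*3.76*22.4 = 8.12060 Nm^3
Total per kg = 1.55493 + 1.20960 + 8.12060 = 10.88513 Nm^3
Total = 10.88513 * 3.8 = 41.36 Nm^3


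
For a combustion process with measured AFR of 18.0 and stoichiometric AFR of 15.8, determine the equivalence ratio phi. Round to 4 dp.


phi = AFR_stoich / AFR_actual
phi = 15.8 / 18.0 = 0.8778


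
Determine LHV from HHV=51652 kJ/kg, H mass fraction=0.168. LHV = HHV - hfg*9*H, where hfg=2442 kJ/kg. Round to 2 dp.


LHV = HHV - hfg * 9 * H
Water correction = 2442 * 9 * 0.168 = 3692.304 kJ/kg
LHV = 51652 - 3692.304 = 47959.70 kJ/kg


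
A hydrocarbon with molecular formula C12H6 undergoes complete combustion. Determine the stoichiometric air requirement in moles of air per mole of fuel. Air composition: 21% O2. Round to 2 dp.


Balanced combustion: C12H6 + 13.5 O2 -> 12 CO2 + 3 H2O
O2 needed = C + H/4 = 12 + 6/4 = 13.50 moles
Air moles = O2 / 0.21 = 13.50 / 0.21 = 64.29 moles air


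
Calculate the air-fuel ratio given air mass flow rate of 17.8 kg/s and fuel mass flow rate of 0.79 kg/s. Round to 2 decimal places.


AFR = m_air / m_fuel
AFR = 17.8 / 0.79 = 22.53


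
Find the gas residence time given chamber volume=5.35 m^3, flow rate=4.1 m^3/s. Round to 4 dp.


tau = V / Q_flow
tau = 5.35 / 4.1 = 1.3049 s


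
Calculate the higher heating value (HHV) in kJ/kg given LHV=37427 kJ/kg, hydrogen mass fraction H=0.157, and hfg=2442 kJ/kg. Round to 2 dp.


HHV = LHV + hfg * 9 * H
Water addition = 2442 * 9 * 0.157 = 3450.546 kJ/kg
HHV = 37427 + 3450.546 = 40877.55 kJ/kg


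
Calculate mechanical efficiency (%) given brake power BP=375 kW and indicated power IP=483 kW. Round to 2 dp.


eta_mech = (BP / IP) * 100
Ratio = 375 / 483 = 0.7764
eta_mech = 0.7764 * 100 = 77.64%


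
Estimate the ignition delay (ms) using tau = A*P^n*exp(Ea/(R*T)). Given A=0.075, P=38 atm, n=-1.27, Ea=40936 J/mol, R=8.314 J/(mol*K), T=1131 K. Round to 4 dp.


tau = A * P^n * exp(Ea/(R*T))
P^n = 38^(-1.27) = 0.00985541
Ea/(R*T) = 40936/(8.314*1131) = 4.353442
exp(Ea/(R*T)) = 77.745616
tau = 0.075 * 0.00985541 * 77.745616 = 0.0575 ms


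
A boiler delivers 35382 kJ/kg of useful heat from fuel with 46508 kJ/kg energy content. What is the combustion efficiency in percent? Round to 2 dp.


Efficiency = (Q_useful / Q_fuel) * 100
Efficiency = (35382 / 46508) * 100
Efficiency = 0.7608 * 100 = 76.08%


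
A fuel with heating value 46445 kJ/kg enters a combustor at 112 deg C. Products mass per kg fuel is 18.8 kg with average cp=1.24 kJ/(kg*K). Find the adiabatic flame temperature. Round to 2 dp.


T_ad = T_in + Hc / (m_p * cp)
Denominator = 18.8 * 1.24 = 23.3120
Temperature rise = 46445 / 23.3120 = 1992.32 K
T_ad = 112 + 1992.32 = 2104.32 deg C


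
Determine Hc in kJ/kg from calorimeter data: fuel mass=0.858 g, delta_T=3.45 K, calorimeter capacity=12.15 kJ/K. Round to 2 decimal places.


Hc = C_cal * delta_T / m_fuel
Q_released = 12.15 * 3.45 = 41.9175 kJ
m_fuel = 0.858 g = 0.858/1000 kg = 0.000858 kg
Hc = 41.9175 / 0.000858 = 48854.90 kJ/kg


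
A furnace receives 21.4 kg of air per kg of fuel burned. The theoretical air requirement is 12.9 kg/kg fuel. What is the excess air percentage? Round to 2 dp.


Excess air = actual - stoichiometric = 21.4 - 12.9 = 8.50 kg/kg fuel
Excess air % = (excess / stoich) * 100 = (8.50 / 12.9) * 100 = 65.89%


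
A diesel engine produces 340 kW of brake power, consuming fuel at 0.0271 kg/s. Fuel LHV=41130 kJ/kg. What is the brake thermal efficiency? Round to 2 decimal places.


eta_BTE = (BP / (mf * LHV)) * 100
Denominator = 0.0271 * 41130 = 1114.6230 kW
eta_BTE = (340 / 1114.6230) * 100 = 30.50%


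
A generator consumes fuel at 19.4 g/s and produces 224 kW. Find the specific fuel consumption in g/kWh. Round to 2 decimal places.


SFC = (mf / BP) * 3600
Rate = 19.4 / 224 = 0.086607 g/(s*kW)
SFC = 0.086607 * 3600 = 311.79 g/kWh


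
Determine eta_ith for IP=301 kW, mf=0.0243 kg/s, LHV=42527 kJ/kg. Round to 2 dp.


eta_ith = (IP / (mf * LHV)) * 100
Denominator = 0.0243 * 42527 = 1033.4061 kW
eta_ith = (301 / 1033.4061) * 100 = 29.13%


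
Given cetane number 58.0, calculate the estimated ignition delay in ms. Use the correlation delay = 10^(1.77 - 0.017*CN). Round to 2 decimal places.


delay = 10^(1.77 - 0.017*CN)
Exponent = 1.77 - 0.017*58.0 = 0.7840
delay = 10^0.7840 = 6.08 ms


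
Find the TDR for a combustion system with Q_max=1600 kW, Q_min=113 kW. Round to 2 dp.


TDR = Q_max / Q_min
TDR = 1600 / 113 = 14.16


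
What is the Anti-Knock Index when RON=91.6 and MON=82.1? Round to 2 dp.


AKI = (RON + MON) / 2
AKI = (91.6 + 82.1) / 2
AKI = 173.7 / 2 = 86.85


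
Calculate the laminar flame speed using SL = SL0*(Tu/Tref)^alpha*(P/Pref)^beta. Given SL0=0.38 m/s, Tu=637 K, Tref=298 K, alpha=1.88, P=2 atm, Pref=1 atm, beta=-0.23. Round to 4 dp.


SL = SL0 * (Tu/Tref)^alpha * (P/Pref)^beta
T ratio = 637/298 = 2.13758389
(T ratio)^alpha = 2.13758389^1.88 = 4.171148
(P/Pref)^beta = 2^(-0.23) = 0.852635
SL = 0.38 * 4.171148 * 0.852635 = 1.3515 m/s


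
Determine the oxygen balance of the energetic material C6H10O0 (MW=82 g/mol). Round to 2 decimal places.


OB = -1600 * (2C + H/2 - O) / MW
Inner = 2*6 + 10/2 - 0 = 17.00
OB = -1600 * 17.00 / 82 = -331.71%


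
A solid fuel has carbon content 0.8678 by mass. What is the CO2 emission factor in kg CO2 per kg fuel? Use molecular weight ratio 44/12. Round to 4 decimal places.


EF = C_frac * (M_CO2 / M_C)
EF = 0.8678 * (44/12)
EF = 0.8678 * 3.666667 = 3.1819 kg_CO2/kg_fuel


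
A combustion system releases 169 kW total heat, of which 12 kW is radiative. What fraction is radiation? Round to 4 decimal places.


f_rad = Q_rad / Q_total
f_rad = 12 / 169 = 0.0710


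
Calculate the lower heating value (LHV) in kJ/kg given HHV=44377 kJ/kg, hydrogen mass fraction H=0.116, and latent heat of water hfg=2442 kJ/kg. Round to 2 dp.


LHV = HHV - hfg * 9 * H
Water correction = 2442 * 9 * 0.116 = 2549.448 kJ/kg
LHV = 44377 - 2549.448 = 41827.55 kJ/kg


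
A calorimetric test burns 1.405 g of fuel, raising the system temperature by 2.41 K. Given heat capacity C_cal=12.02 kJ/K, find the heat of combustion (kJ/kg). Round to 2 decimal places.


Hc = C_cal * delta_T / m_fuel
Q_released = 12.02 * 2.41 = 28.9682 kJ
m_fuel = 1.405 g = 1.405/1000 kg = 0.001405 kg
Hc = 28.9682 / 0.001405 = 20617.94 kJ/kg


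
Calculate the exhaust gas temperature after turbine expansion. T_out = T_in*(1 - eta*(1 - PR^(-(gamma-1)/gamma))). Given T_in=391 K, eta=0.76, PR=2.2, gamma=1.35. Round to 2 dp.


T_out = T_in * (1 - eta * (1 - PR^(-(gamma-1)/gamma)))
Exponent = -(1.35-1)/1.35 = -0.25925926
PR^exp = 2.2^(-0.25925926) = 0.81512413
Factor = 1 - 0.76*(1 - 0.81512413) = 0.85949434
T_out = 391 * 0.85949434 = 336.06 K


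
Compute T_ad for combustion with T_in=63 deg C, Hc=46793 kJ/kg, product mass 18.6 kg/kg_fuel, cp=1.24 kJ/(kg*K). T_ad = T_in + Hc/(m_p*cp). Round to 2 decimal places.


T_ad = T_in + Hc / (m_p * cp)
Denominator = 18.6 * 1.24 = 23.0640
Temperature rise = 46793 / 23.0640 = 2028.83 K
T_ad = 63 + 2028.83 = 2091.83 deg C


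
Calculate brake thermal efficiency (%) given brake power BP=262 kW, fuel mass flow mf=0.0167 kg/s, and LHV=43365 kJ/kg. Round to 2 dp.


eta_BTE = (BP / (mf * LHV)) * 100
Denominator = 0.0167 * 43365 = 724.1955 kW
eta_BTE = (262 / 724.1955) * 100 = 36.18%


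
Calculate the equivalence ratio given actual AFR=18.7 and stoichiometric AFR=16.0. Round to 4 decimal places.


phi = AFR_stoich / AFR_actual
phi = 16.0 / 18.7 = 0.8556


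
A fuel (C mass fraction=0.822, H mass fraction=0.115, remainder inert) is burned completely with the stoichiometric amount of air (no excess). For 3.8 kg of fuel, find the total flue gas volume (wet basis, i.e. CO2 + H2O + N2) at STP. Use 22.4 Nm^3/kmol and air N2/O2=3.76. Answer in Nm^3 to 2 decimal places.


Per kg fuel: CO2 = (C/12 kmol)*22.4 = (0.822/12)*22.4 = 1.53440 Nm^3
Per kg fuel: H2O = (H/2 kmol)*22.4 = (0.115/2)*22.4 = 1.28800 Nm^3
O2 needed per kg fuel = C/12 + H/4 = 0.822/12 + 0.115/4 = 0.09725000 kmol
Per kg fuel: N2 = O2*3.76*22.4 = 0.09725000*3.76*22.4 = 8.19078 Nm^3
Total per kg = 1.53440 + 1.28800 + 8.19078 = 11.01318 Nm^3
Total = 11.01318 * 3.8 = 41.85 Nm^3


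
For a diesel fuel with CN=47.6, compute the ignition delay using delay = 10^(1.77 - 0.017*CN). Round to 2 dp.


delay = 10^(1.77 - 0.017*CN)
Exponent = 1.77 - 0.017*47.6 = 0.9608
delay = 10^0.9608 = 9.14 ms


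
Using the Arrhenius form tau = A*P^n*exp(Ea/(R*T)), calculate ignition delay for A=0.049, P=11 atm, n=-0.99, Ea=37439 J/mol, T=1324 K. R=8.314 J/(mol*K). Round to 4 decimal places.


tau = A * P^n * exp(Ea/(R*T))
P^n = 11^(-0.99) = 0.09311534
Ea/(R*T) = 37439/(8.314*1324) = 3.401154
exp(Ea/(R*T)) = 29.998684
tau = 0.049 * 0.09311534 * 29.998684 = 0.1369 ms


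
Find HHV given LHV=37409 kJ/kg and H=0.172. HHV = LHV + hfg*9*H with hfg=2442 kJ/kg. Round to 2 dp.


HHV = LHV + hfg * 9 * H
Water addition = 2442 * 9 * 0.172 = 3780.216 kJ/kg
HHV = 37409 + 3780.216 = 41189.22 kJ/kg


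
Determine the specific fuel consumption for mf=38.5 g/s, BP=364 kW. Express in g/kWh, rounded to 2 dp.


SFC = (mf / BP) * 3600
Rate = 38.5 / 364 = 0.105769 g/(s*kW)
SFC = 0.105769 * 3600 = 380.77 g/kWh


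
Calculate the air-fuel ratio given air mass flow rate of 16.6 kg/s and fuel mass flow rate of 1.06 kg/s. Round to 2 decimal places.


AFR = m_air / m_fuel
AFR = 16.6 / 1.06 = 15.66


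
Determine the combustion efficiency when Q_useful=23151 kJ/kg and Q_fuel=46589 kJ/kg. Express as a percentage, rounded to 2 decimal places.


Efficiency = (Q_useful / Q_fuel) * 100
Efficiency = (23151 / 46589) * 100
Efficiency = 0.4969 * 100 = 49.69%


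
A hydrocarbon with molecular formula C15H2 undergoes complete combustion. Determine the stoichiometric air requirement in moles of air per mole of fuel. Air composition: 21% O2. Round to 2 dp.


Balanced combustion: C15H2 + 15.5 O2 -> 15 CO2 + 1 H2O
O2 needed = C + H/4 = 15 + 2/4 = 15.50 moles
Air moles = O2 / 0.21 = 15.50 / 0.21 = 73.81 moles air


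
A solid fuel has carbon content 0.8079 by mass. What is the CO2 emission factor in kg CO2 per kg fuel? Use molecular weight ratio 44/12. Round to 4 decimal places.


EF = C_frac * (M_CO2 / M_C)
EF = 0.8079 * (44/12)
EF = 0.8079 * 3.666667 = 2.9623 kg_CO2/kg_fuel


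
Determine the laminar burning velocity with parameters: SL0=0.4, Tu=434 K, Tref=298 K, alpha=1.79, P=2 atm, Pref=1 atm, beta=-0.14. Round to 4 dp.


SL = SL0 * (Tu/Tref)^alpha * (P/Pref)^beta
T ratio = 434/298 = 1.45637584
(T ratio)^alpha = 1.45637584^1.79 = 1.960015
(P/Pref)^beta = 2^(-0.14) = 0.907519
SL = 0.4 * 1.960015 * 0.907519 = 0.7115 m/s


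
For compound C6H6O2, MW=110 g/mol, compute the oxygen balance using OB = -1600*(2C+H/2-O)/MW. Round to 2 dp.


OB = -1600 * (2C + H/2 - O) / MW
Inner = 2*6 + 6/2 - 2 = 13.00
OB = -1600 * 13.00 / 110 = -189.09%


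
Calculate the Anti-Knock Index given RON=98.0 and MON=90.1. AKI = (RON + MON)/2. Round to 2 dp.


AKI = (RON + MON) / 2
AKI = (98.0 + 90.1) / 2
AKI = 188.1 / 2 = 94.05


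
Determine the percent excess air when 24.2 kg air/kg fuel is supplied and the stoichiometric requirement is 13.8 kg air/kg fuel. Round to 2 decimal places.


Excess air = actual - stoichiometric = 24.2 - 13.8 = 10.40 kg/kg fuel
Excess air % = (excess / stoich) * 100 = (10.40 / 13.8) * 100 = 75.36%


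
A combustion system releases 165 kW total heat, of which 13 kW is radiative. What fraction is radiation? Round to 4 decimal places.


f_rad = Q_rad / Q_total
f_rad = 13 / 165 = 0.0788


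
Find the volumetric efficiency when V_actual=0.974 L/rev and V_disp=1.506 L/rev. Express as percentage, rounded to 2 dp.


eta_v = (V_actual / V_disp) * 100
Ratio = 0.974 / 1.506 = 0.6467
eta_v = 0.6467 * 100 = 64.67%


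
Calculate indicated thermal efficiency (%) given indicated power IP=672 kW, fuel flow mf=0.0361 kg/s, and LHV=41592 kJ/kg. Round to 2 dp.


eta_ith = (IP / (mf * LHV)) * 100
Denominator = 0.0361 * 41592 = 1501.4712 kW
eta_ith = (672 / 1501.4712) * 100 = 44.76%


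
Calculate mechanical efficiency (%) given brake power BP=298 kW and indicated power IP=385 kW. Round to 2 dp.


eta_mech = (BP / IP) * 100
Ratio = 298 / 385 = 0.7740
eta_mech = 0.7740 * 100 = 77.40%


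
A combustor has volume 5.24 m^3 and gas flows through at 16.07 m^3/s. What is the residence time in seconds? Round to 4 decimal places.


tau = V / Q_flow
tau = 5.24 / 16.07 = 0.3261 s


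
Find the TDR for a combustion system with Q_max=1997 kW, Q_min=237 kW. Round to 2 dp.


TDR = Q_max / Q_min
TDR = 1997 / 237 = 8.43


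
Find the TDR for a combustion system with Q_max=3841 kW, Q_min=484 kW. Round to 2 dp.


TDR = Q_max / Q_min
TDR = 3841 / 484 = 7.94


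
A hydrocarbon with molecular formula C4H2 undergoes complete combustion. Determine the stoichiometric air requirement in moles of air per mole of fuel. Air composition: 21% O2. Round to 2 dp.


Balanced combustion: C4H2 + 4.5 O2 -> 4 CO2 + 1 H2O
O2 needed = C + H/4 = 4 + 2/4 = 4.50 moles
Air moles = O2 / 0.21 = 4.50 / 0.21 = 21.43 moles air


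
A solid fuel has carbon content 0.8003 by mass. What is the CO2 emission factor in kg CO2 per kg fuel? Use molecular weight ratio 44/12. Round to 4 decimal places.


EF = C_frac * (M_CO2 / M_C)
EF = 0.8003 * (44/12)
EF = 0.8003 * 3.666667 = 2.9344 kg_CO2/kg_fuel


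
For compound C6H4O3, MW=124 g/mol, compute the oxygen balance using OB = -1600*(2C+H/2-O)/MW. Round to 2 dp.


OB = -1600 * (2C + H/2 - O) / MW
Inner = 2*6 + 4/2 - 3 = 11.00
OB = -1600 * 11.00 / 124 = -141.94%


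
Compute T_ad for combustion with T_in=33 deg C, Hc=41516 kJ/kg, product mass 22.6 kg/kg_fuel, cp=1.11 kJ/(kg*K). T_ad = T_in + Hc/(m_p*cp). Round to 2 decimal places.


T_ad = T_in + Hc / (m_p * cp)
Denominator = 22.6 * 1.11 = 25.0860
Temperature rise = 41516 / 25.0860 = 1654.95 K
T_ad = 33 + 1654.95 = 1687.95 deg C


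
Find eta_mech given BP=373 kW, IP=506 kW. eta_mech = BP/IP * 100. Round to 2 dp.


eta_mech = (BP / IP) * 100
Ratio = 373 / 506 = 0.7372
eta_mech = 0.7372 * 100 = 73.72%


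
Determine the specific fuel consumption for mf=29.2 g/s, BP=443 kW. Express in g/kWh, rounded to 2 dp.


SFC = (mf / BP) * 3600
Rate = 29.2 / 443 = 0.065914 g/(s*kW)
SFC = 0.065914 * 3600 = 237.29 g/kWh


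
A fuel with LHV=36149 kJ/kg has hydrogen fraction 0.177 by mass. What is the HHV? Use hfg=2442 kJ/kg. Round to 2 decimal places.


HHV = LHV + hfg * 9 * H
Water addition = 2442 * 9 * 0.177 = 3890.106 kJ/kg
HHV = 36149 + 3890.106 = 40039.11 kJ/kg


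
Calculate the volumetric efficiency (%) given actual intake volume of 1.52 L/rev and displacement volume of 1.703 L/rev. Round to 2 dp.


eta_v = (V_actual / V_disp) * 100
Ratio = 1.52 / 1.703 = 0.8925
eta_v = 0.8925 * 100 = 89.25%


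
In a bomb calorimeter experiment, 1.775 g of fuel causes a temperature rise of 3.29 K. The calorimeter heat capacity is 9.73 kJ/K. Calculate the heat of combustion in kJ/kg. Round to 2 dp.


Hc = C_cal * delta_T / m_fuel
Q_released = 9.73 * 3.29 = 32.0117 kJ
m_fuel = 1.775 g = 1.775/1000 kg = 0.001775 kg
Hc = 32.0117 / 0.001775 = 18034.76 kJ/kg


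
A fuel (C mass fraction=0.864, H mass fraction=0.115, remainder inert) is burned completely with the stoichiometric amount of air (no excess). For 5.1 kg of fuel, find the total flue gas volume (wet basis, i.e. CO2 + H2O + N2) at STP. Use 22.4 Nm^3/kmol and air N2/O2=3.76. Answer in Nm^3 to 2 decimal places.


Per kg fuel: CO2 = (C/12 kmol)*22.4 = (0.864/12)*22.4 = 1.61280 Nm^3
Per kg fuel: H2O = (H/2 kmol)*22.4 = (0.115/2)*22.4 = 1.28800 Nm^3
O2 needed per kg fuel = C/12 + H/4 = 0.864/12 + 0.115/4 = 0.10075000 kmol
Per kg fuel: N2 = O2*3.76*22.4 = 0.10075000*3.76*22.4 = 8.48557 Nm^3
Total per kg = 1.61280 + 1.28800 + 8.48557 = 11.38637 Nm^3
Total = 11.38637 * 5.1 = 58.07 Nm^3


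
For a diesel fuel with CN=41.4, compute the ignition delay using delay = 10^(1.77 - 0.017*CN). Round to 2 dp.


delay = 10^(1.77 - 0.017*CN)
Exponent = 1.77 - 0.017*41.4 = 1.0662
delay = 10^1.0662 = 11.65 ms


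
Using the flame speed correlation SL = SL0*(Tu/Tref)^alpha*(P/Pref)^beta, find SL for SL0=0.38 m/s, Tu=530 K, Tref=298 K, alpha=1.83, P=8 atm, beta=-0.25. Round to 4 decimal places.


SL = SL0 * (Tu/Tref)^alpha * (P/Pref)^beta
T ratio = 530/298 = 1.77852349
(T ratio)^alpha = 1.77852349^1.83 = 2.868198
(P/Pref)^beta = 8^(-0.25) = 0.594604
SL = 0.38 * 2.868198 * 0.594604 = 0.6481 m/s


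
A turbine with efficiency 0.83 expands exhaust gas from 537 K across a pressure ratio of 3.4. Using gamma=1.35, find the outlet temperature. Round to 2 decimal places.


T_out = T_in * (1 - eta * (1 - PR^(-(gamma-1)/gamma)))
Exponent = -(1.35-1)/1.35 = -0.25925926
PR^exp = 3.4^(-0.25925926) = 0.72813041
Factor = 1 - 0.83*(1 - 0.72813041) = 0.77434824
T_out = 537 * 0.77434824 = 415.83 K


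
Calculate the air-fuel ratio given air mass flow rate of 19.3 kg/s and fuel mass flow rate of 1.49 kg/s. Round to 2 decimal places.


AFR = m_air / m_fuel
AFR = 19.3 / 1.49 = 12.95


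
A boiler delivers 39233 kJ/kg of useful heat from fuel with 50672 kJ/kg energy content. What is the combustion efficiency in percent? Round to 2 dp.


Efficiency = (Q_useful / Q_fuel) * 100
Efficiency = (39233 / 50672) * 100
Efficiency = 0.7743 * 100 = 77.43%


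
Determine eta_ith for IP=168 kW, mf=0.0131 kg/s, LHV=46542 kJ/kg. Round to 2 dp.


eta_ith = (IP / (mf * LHV)) * 100
Denominator = 0.0131 * 46542 = 609.7002 kW
eta_ith = (168 / 609.7002) * 100 = 27.55%


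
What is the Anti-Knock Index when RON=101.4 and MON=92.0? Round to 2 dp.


AKI = (RON + MON) / 2
AKI = (101.4 + 92.0) / 2
AKI = 193.4 / 2 = 96.70


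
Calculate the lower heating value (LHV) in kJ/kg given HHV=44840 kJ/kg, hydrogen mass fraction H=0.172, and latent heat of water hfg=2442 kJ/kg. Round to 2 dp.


LHV = HHV - hfg * 9 * H
Water correction = 2442 * 9 * 0.172 = 3780.216 kJ/kg
LHV = 44840 - 3780.216 = 41059.78 kJ/kg


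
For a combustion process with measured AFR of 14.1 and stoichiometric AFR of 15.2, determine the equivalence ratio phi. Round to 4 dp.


phi = AFR_stoich / AFR_actual
phi = 15.2 / 14.1 = 1.0780


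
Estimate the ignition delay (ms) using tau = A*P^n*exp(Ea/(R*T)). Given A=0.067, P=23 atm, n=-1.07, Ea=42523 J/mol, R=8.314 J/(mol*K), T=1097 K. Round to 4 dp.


tau = A * P^n * exp(Ea/(R*T))
P^n = 23^(-1.07) = 0.03491011
Ea/(R*T) = 42523/(8.314*1097) = 4.662376
exp(Ea/(R*T)) = 105.887320
tau = 0.067 * 0.03491011 * 105.887320 = 0.2477 ms


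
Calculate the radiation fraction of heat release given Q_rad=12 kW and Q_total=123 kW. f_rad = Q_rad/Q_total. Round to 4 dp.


f_rad = Q_rad / Q_total
f_rad = 12 / 123 = 0.0976


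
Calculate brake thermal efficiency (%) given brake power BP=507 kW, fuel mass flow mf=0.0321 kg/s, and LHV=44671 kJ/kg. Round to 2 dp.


eta_BTE = (BP / (mf * LHV)) * 100
Denominator = 0.0321 * 44671 = 1433.9391 kW
eta_BTE = (507 / 1433.9391) * 100 = 35.36%


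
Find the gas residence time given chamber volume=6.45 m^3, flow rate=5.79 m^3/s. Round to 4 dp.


tau = V / Q_flow
tau = 6.45 / 5.79 = 1.1140 s


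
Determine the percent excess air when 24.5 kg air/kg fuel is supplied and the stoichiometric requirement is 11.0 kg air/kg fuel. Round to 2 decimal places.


Excess air = actual - stoichiometric = 24.5 - 11.0 = 13.50 kg/kg fuel
Excess air % = (excess / stoich) * 100 = (13.50 / 11.0) * 100 = 122.73%


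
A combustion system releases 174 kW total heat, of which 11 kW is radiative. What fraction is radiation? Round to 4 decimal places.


f_rad = Q_rad / Q_total
f_rad = 11 / 174 = 0.0632


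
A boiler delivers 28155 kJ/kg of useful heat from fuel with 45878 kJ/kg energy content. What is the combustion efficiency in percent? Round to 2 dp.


Efficiency = (Q_useful / Q_fuel) * 100
Efficiency = (28155 / 45878) * 100
Efficiency = 0.6137 * 100 = 61.37%


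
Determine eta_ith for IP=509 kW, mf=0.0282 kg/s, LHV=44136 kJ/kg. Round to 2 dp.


eta_ith = (IP / (mf * LHV)) * 100
Denominator = 0.0282 * 44136 = 1244.6352 kW
eta_ith = (509 / 1244.6352) * 100 = 40.90%


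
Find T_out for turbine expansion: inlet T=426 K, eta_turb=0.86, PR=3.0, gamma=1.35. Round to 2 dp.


T_out = T_in * (1 - eta * (1 - PR^(-(gamma-1)/gamma)))
Exponent = -(1.35-1)/1.35 = -0.25925926
PR^exp = 3.0^(-0.25925926) = 0.75214556
Factor = 1 - 0.86*(1 - 0.75214556) = 0.78684518
T_out = 426 * 0.78684518 = 335.20 K


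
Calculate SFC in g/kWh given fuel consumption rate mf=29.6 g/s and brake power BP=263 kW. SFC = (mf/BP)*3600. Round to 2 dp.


SFC = (mf / BP) * 3600
Rate = 29.6 / 263 = 0.112548 g/(s*kW)
SFC = 0.112548 * 3600 = 405.17 g/kWh


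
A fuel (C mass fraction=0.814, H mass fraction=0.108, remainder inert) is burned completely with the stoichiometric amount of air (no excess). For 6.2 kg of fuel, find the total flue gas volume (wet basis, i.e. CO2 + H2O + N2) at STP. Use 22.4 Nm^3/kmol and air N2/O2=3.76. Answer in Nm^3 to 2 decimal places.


Per kg fuel: CO2 = (C/12 kmol)*22.4 = (0.814/12)*22.4 = 1.51947 Nm^3
Per kg fuel: H2O = (H/2 kmol)*22.4 = (0.108/2)*22.4 = 1.20960 Nm^3
O2 needed per kg fuel = C/12 + H/4 = 0.814/12 + 0.108/4 = 0.09483333 kmol
Per kg fuel: N2 = O2*3.76*22.4 = 0.09483333*3.76*22.4 = 7.98724 Nm^3
Total per kg = 1.51947 + 1.20960 + 7.98724 = 10.71631 Nm^3
Total = 10.71631 * 6.2 = 66.44 Nm^3


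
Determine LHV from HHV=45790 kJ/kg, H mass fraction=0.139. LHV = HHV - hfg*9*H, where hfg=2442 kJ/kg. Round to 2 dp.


LHV = HHV - hfg * 9 * H
Water correction = 2442 * 9 * 0.139 = 3054.942 kJ/kg
LHV = 45790 - 3054.942 = 42735.06 kJ/kg


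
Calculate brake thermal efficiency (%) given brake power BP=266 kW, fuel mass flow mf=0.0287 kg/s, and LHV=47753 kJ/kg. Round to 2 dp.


eta_BTE = (BP / (mf * LHV)) * 100
Denominator = 0.0287 * 47753 = 1370.5111 kW
eta_BTE = (266 / 1370.5111) * 100 = 19.41%


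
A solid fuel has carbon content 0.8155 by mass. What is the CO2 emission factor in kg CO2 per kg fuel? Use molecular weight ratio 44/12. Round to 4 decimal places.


EF = C_frac * (M_CO2 / M_C)
EF = 0.8155 * (44/12)
EF = 0.8155 * 3.666667 = 2.9902 kg_CO2/kg_fuel


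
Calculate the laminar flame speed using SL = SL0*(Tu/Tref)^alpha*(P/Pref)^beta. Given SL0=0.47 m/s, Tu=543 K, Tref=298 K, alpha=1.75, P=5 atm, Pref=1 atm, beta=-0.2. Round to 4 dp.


SL = SL0 * (Tu/Tref)^alpha * (P/Pref)^beta
T ratio = 543/298 = 1.82214765
(T ratio)^alpha = 1.82214765^1.75 = 2.857730
(P/Pref)^beta = 5^(-0.2) = 0.724780
SL = 0.47 * 2.857730 * 0.724780 = 0.9735 m/s


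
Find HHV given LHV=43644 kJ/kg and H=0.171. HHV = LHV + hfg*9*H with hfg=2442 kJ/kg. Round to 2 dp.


HHV = LHV + hfg * 9 * H
Water addition = 2442 * 9 * 0.171 = 3758.238 kJ/kg
HHV = 43644 + 3758.238 = 47402.24 kJ/kg


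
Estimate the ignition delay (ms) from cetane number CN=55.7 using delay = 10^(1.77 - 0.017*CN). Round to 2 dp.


delay = 10^(1.77 - 0.017*CN)
Exponent = 1.77 - 0.017*55.7 = 0.8231
delay = 10^0.8231 = 6.65 ms


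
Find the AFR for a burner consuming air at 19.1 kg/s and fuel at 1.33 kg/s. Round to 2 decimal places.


AFR = m_air / m_fuel
AFR = 19.1 / 1.33 = 14.36


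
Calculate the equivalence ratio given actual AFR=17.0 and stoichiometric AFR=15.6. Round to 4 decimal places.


phi = AFR_stoich / AFR_actual
phi = 15.6 / 17.0 = 0.9176


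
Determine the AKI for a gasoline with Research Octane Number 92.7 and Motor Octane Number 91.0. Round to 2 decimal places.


AKI = (RON + MON) / 2
AKI = (92.7 + 91.0) / 2
AKI = 183.7 / 2 = 91.85


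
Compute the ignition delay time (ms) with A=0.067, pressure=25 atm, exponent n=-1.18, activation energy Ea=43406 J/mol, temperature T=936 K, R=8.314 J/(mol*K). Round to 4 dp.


tau = A * P^n * exp(Ea/(R*T))
P^n = 25^(-1.18) = 0.02240943
Ea/(R*T) = 43406/(8.314*936) = 5.577812
exp(Ea/(R*T)) = 264.492348
tau = 0.067 * 0.02240943 * 264.492348 = 0.3971 ms


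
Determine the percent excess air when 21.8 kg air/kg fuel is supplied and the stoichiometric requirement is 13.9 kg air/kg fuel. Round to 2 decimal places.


Excess air = actual - stoichiometric = 21.8 - 13.9 = 7.90 kg/kg fuel
Excess air % = (excess / stoich) * 100 = (7.90 / 13.9) * 100 = 56.83%


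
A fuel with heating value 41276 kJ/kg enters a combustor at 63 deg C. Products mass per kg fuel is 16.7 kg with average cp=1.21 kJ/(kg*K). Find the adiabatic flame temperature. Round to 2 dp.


T_ad = T_in + Hc / (m_p * cp)
Denominator = 16.7 * 1.21 = 20.2070
Temperature rise = 41276 / 20.2070 = 2042.66 K
T_ad = 63 + 2042.66 = 2105.66 deg C


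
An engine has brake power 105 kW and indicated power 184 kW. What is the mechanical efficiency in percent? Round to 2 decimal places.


eta_mech = (BP / IP) * 100
Ratio = 105 / 184 = 0.5707
eta_mech = 0.5707 * 100 = 57.07%


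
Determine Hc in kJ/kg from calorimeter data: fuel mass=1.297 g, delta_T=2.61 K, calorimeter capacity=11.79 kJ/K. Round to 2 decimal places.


Hc = C_cal * delta_T / m_fuel
Q_released = 11.79 * 2.61 = 30.7719 kJ
m_fuel = 1.297 g = 1.297/1000 kg = 0.001297 kg
Hc = 30.7719 / 0.001297 = 23725.44 kJ/kg
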